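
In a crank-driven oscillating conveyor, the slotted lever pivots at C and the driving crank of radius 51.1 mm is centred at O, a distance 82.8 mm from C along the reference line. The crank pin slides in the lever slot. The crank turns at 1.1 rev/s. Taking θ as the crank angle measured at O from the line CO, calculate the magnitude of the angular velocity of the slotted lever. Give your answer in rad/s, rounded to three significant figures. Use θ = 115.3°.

ω = 6.912 rad/s (from 1.1 rev/s).
Crank pin A relative to C: A = (d + r cosθ, r sinθ); lever angle φ = atan2(r sinθ, d + r cosθ).
Differentiating tanφ: φ̇ = rω(d cosθ + r)/(d² + r² + 2dr cosθ).
d² + r² + 2dr cosθ = |CA|² = 0.00585068 m²;  d cosθ + r = +0.015715 m.
|ω_lever| = |0.0511·6.912·+0.015715| / 0.00585068 = 0.94863 rad/s.

0.949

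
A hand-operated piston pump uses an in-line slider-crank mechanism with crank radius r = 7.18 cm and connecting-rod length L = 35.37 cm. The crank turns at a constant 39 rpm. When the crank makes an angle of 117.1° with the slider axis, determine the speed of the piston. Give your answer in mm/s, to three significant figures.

ω = 2π·39/60 = 4.084 rad/s
For an in-line slider-crank, x = r cosθ + √(L² − r² sin²θ), so v = −rω sinθ·[1 + r cosθ/√(L² − r² sin²θ)].
With r = 0.0718 m, L = 0.3537 m, θ = 117.1°: √(L² − r² sin²θ) = 0.34788 m.
v = −0.0718·4.084·0.89021·[1 + 0.0718·-0.45554/0.34788] = -0.2365 m/s.
|v| = 0.2365 m/s = 236.5 mm/s.

236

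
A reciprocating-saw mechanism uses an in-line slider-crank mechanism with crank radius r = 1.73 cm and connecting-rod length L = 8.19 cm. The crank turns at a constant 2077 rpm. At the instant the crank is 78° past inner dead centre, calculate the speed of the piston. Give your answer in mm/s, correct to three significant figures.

ω = 2π·2077/60 = 217.5 rad/s
For an in-line slider-crank, x = r cosθ + √(L² − r² sin²θ), so v = −rω sinθ·[1 + r cosθ/√(L² − r² sin²θ)].
With r = 0.0173 m, L = 0.0819 m, θ = 78°: √(L² − r² sin²θ) = 0.080133 m.
v = −0.0173·217.5·0.97815·[1 + 0.0173·0.20791/0.080133] = -3.8458 m/s.
|v| = 3.8458 m/s = 3845.8 mm/s.

3850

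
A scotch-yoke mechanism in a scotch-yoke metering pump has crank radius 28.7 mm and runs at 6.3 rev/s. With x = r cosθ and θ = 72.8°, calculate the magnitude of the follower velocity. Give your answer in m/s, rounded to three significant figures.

ω = 39.58 rad/s (from 6.3 rev/s).
x = r cosθ ⇒ ẋ = −rω sinθ.
|v| = rω|sinθ| = 0.0287·39.58·|sin 72.8°| = 1.0853 m/s.

1.09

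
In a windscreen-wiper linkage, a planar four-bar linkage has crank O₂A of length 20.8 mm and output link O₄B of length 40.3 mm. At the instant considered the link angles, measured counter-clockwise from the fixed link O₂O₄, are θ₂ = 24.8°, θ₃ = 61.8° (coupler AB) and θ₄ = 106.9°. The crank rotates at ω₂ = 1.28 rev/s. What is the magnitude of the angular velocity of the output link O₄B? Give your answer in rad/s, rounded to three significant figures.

ω₂ = 8.042 rad/s (from 1.28 rev/s).
Differentiating the loop-closure r₂e^{iθ₂}+r₃e^{iθ₃}=r₁+r₄e^{iθ₄} gives r₂ω₂e^{iθ₂}+r₃ω₃e^{iθ₃}=r₄ω₄e^{iθ₄}.
Eliminating the other unknown: ω₄ = r₂ω₂ sin(θ₂−θ₃) / [r₄ sin(θ₄−θ₃)].
Numerator sine = -0.60182; denominator sine = +0.70834.
Result = 0.0208·8.042·(-0.60182) / (0.0403·(+0.70834)) = -3.5267 rad/s; magnitude 3.5267 rad/s.

3.53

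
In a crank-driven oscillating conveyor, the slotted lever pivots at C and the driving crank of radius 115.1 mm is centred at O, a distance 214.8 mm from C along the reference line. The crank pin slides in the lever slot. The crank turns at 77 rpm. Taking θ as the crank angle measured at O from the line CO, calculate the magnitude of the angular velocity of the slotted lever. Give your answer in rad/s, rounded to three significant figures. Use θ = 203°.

5.53

ω = 8.063 rad/s (from 77 rpm).
Crank pin A relative to C: A = (d + r cosθ, r sinθ); lever angle φ = atan2(r sinθ, d + r cosθ).
Differentiating tanφ: φ̇ = rω(d cosθ + r)/(d² + r² + 2dr cosθ).
d² + r² + 2dr cosθ = |CA|² = 0.0138709 m²;  d cosθ + r = -0.082624 m.
|ω_lever| = |0.1151·8.063·-0.082624| / 0.0138709 = 5.5284 rad/s.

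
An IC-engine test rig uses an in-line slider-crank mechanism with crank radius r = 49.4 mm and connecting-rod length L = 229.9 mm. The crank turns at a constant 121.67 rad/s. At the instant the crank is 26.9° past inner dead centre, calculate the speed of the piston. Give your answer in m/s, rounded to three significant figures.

3.24

ω = 121.7 rad/s
For an in-line slider-crank, x = r cosθ + √(L² − r² sin²θ), so v = −rω sinθ·[1 + r cosθ/√(L² − r² sin²θ)].
With r = 0.0494 m, L = 0.2299 m, θ = 26.9°: √(L² − r² sin²θ) = 0.22881 m.
v = −0.0494·121.7·0.45243·[1 + 0.0494·0.89180/0.22881] = -3.2429 m/s.
|v| = 3.2429 m/s.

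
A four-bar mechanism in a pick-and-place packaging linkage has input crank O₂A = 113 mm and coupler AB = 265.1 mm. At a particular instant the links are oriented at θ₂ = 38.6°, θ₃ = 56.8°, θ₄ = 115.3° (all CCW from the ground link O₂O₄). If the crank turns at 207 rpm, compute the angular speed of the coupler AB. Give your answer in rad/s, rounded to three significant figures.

ω₂ = 21.68 rad/s (from 207 rpm).
Differentiating the loop-closure r₂e^{iθ₂}+r₃e^{iθ₃}=r₁+r₄e^{iθ₄} gives r₂ω₂e^{iθ₂}+r₃ω₃e^{iθ₃}=r₄ω₄e^{iθ₄}.
Eliminating the other unknown: ω₃ = r₂ω₂ sin(θ₄−θ₂) / [r₃ sin(θ₃−θ₄)].
Numerator sine = +0.97318; denominator sine = -0.85264.
Result = 0.113·21.68·(+0.97318) / (0.2651·(-0.85264)) = -10.546 rad/s; magnitude 10.546 rad/s.

10.5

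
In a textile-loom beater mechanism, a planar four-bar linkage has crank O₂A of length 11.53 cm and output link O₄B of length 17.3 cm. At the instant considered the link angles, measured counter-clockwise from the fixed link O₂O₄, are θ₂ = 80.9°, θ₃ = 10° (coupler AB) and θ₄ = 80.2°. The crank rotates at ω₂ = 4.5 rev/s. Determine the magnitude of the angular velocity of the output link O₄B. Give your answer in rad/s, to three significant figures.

ω₂ = 28.27 rad/s (from 4.5 rev/s).
Differentiating the loop-closure r₂e^{iθ₂}+r₃e^{iθ₃}=r₁+r₄e^{iθ₄} gives r₂ω₂e^{iθ₂}+r₃ω₃e^{iθ₃}=r₄ω₄e^{iθ₄}.
Eliminating the other unknown: ω₄ = r₂ω₂ sin(θ₂−θ₃) / [r₄ sin(θ₄−θ₃)].
Numerator sine = +0.94495; denominator sine = +0.94088.
Result = 0.1153·28.27·(+0.94495) / (0.173·(+0.94088)) = +18.926 rad/s; magnitude 18.926 rad/s.

18.9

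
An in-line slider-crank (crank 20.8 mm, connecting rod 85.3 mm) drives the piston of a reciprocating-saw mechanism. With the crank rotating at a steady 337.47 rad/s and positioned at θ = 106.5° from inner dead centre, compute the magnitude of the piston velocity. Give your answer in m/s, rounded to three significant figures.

ω = 337.5 rad/s
For an in-line slider-crank, x = r cosθ + √(L² − r² sin²θ), so v = −rω sinθ·[1 + r cosθ/√(L² − r² sin²θ)].
With r = 0.0208 m, L = 0.0853 m, θ = 106.5°: √(L² − r² sin²θ) = 0.082936 m.
v = −0.0208·337.5·0.95882·[1 + 0.0208·-0.28402/0.082936] = -6.2509 m/s.
|v| = 6.2509 m/s.

6.25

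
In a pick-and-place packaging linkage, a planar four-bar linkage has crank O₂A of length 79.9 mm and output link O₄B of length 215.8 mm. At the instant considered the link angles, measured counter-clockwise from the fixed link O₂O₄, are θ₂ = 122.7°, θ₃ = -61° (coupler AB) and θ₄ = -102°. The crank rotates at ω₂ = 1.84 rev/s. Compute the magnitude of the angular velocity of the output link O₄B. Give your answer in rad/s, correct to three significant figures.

ω₂ = 11.56 rad/s (from 1.84 rev/s).
Differentiating the loop-closure r₂e^{iθ₂}+r₃e^{iθ₃}=r₁+r₄e^{iθ₄} gives r₂ω₂e^{iθ₂}+r₃ω₃e^{iθ₃}=r₄ω₄e^{iθ₄}.
Eliminating the other unknown: ω₄ = r₂ω₂ sin(θ₂−θ₃) / [r₄ sin(θ₄−θ₃)].
Numerator sine = -0.06453; denominator sine = -0.65606.
Result = 0.0799·11.56·(-0.06453) / (0.2158·(-0.65606)) = +0.42104 rad/s; magnitude 0.42104 rad/s.

0.421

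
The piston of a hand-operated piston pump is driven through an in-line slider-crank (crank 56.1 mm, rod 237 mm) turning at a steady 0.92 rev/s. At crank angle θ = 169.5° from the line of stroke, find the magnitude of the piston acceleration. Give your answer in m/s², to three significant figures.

ω = 2π·0.92 = 5.781 rad/s
x(θ) = r cosθ + √(L² − r² sin²θ); with ω constant, a = ω²·d²x/dθ².
d²x/dθ² = −r cosθ − r²(cos2θ)/√u − r⁴ sin²2θ/(4u^{3/2}),  u = L² − r² sin²θ = 0.0560645 m².
Substituting r = 0.0561 m, L = 0.237 m, θ = 169.5°: d²x/dθ² = +0.042728 m.
a = ω²·d²x/dθ² = (5.781)²·(+0.042728) = +1.4277 m/s²;  |a| = 1.4277 m/s².

1.43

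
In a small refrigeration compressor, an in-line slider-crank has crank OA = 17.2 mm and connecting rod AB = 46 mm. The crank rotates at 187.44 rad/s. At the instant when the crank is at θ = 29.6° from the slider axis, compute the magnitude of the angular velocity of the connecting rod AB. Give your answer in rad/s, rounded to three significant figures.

ω = 187.4 rad/s
The rod makes angle φ with the slider axis where L sinφ = r sinθ; differentiating, L cosφ·φ̇ = r ω cosθ.
L cosφ = √(L² − r² sin²θ) = 0.045209 m.
|ω_rod| = r ω |cosθ| / √(L² − r² sin²θ) = 0.0172·187.4·0.86949/0.045209 = 62.006 rad/s.

62.0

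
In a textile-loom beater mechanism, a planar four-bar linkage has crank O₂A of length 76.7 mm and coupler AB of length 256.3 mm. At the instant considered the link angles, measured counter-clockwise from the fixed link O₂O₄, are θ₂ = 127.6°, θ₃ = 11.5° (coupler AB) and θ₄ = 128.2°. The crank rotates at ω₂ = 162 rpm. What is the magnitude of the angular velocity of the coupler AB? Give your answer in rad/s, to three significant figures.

ω₂ = 16.96 rad/s (from 162 rpm).
Differentiating the loop-closure r₂e^{iθ₂}+r₃e^{iθ₃}=r₁+r₄e^{iθ₄} gives r₂ω₂e^{iθ₂}+r₃ω₃e^{iθ₃}=r₄ω₄e^{iθ₄}.
Eliminating the other unknown: ω₃ = r₂ω₂ sin(θ₄−θ₂) / [r₃ sin(θ₃−θ₄)].
Numerator sine = +0.01047; denominator sine = -0.89337.
Result = 0.0767·16.96·(+0.01047) / (0.2563·(-0.89337)) = -0.059509 rad/s; magnitude 0.059509 rad/s.

0.0595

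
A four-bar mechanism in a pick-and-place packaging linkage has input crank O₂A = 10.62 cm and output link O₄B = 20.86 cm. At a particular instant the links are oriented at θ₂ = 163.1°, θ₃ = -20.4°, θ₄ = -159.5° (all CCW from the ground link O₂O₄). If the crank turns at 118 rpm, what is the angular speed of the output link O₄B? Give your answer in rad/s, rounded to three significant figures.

0.587

ω₂ = 12.36 rad/s (from 118 rpm).
Differentiating the loop-closure r₂e^{iθ₂}+r₃e^{iθ₃}=r₁+r₄e^{iθ₄} gives r₂ω₂e^{iθ₂}+r₃ω₃e^{iθ₃}=r₄ω₄e^{iθ₄}.
Eliminating the other unknown: ω₄ = r₂ω₂ sin(θ₂−θ₃) / [r₄ sin(θ₄−θ₃)].
Numerator sine = -0.06105; denominator sine = -0.65474.
Result = 0.1062·12.36·(-0.06105) / (0.2086·(-0.65474)) = +0.58658 rad/s; magnitude 0.58658 rad/s.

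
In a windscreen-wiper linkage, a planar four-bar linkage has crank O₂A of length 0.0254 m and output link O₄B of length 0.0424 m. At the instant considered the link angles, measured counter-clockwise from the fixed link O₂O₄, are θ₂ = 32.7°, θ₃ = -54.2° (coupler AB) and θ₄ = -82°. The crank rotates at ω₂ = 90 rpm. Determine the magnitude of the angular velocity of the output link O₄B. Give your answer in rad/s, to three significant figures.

ω₂ = 9.425 rad/s (from 90 rpm).
Differentiating the loop-closure r₂e^{iθ₂}+r₃e^{iθ₃}=r₁+r₄e^{iθ₄} gives r₂ω₂e^{iθ₂}+r₃ω₃e^{iθ₃}=r₄ω₄e^{iθ₄}.
Eliminating the other unknown: ω₄ = r₂ω₂ sin(θ₂−θ₃) / [r₄ sin(θ₄−θ₃)].
Numerator sine = +0.99854; denominator sine = -0.46639.
Result = 0.0254·9.425·(+0.99854) / (0.0424·(-0.46639)) = -12.088 rad/s; magnitude 12.088 rad/s.

12.1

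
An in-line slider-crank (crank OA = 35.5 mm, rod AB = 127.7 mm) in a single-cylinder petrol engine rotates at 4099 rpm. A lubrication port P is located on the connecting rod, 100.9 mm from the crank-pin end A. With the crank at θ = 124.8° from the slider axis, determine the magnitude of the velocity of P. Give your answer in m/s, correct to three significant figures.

11.1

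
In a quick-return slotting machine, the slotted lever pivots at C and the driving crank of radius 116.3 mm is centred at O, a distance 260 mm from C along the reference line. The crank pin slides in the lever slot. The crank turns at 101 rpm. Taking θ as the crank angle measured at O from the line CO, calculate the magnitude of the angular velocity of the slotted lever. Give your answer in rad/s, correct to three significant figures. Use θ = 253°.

0.781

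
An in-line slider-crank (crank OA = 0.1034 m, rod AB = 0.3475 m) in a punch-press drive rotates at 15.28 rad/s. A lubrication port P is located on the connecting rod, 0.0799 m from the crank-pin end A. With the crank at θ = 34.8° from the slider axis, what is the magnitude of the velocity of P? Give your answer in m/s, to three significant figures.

1.38

ω = 15.28 rad/s.  Crank-pin speed |V_A| = rω = 1.58 m/s, perpendicular to OA.
Rod angle: sinφ = −(r/L) sinθ ⇒ φ = -9.777°; ω_rod = −rω cosθ/√(L²−r²sin²θ) = -3.7885 rad/s.
V_P = V_A + ω_rod × AP, with AP = 0.0799 m along the rod.
Components: V_Px = −rω sinθ − a·ω_rod·sinφ = -0.9531 m/s;  V_Py = rω cosθ + a·ω_rod·cosφ = +0.99907 m/s.
|V_P| = √(V_Px² + V_Py²) = 1.3808 m/s.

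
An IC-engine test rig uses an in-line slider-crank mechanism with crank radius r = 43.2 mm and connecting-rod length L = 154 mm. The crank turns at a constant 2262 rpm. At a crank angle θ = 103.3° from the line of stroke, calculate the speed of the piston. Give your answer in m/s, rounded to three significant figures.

9.29

ω = 2π·2262/60 = 236.9 rad/s
For an in-line slider-crank, x = r cosθ + √(L² − r² sin²θ), so v = −rω sinθ·[1 + r cosθ/√(L² − r² sin²θ)].
With r = 0.0432 m, L = 0.154 m, θ = 103.3°: √(L² − r² sin²θ) = 0.14815 m.
v = −0.0432·236.9·0.97318·[1 + 0.0432·-0.23005/0.14815] = -9.2905 m/s.
|v| = 9.2905 m/s.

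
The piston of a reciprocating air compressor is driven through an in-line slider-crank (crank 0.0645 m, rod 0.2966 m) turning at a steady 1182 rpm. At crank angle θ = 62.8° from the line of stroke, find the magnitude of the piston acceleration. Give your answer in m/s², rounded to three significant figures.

326

ω = 2π·1182/60 = 123.8 rad/s
x(θ) = r cosθ + √(L² − r² sin²θ); with ω constant, a = ω²·d²x/dθ².
d²x/dθ² = −r cosθ − r²(cos2θ)/√u − r⁴ sin²2θ/(4u^{3/2}),  u = L² − r² sin²θ = 0.0846805 m².
Substituting r = 0.0645 m, L = 0.2966 m, θ = 62.8°: d²x/dθ² = -0.021277 m.
a = ω²·d²x/dθ² = (123.8)²·(-0.021277) = -325.98 m/s²;  |a| = 325.98 m/s².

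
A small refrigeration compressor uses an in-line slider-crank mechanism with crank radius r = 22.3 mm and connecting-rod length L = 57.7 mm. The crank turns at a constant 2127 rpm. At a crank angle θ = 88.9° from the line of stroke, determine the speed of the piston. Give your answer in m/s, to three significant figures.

ω = 2π·2127/60 = 222.7 rad/s
For an in-line slider-crank, x = r cosθ + √(L² − r² sin²θ), so v = −rω sinθ·[1 + r cosθ/√(L² − r² sin²θ)].
With r = 0.0223 m, L = 0.0577 m, θ = 88.9°: √(L² − r² sin²θ) = 0.053218 m.
v = −0.0223·222.7·0.99982·[1 + 0.0223·0.01920/0.053218] = -5.0061 m/s.
|v| = 5.0061 m/s.

5.01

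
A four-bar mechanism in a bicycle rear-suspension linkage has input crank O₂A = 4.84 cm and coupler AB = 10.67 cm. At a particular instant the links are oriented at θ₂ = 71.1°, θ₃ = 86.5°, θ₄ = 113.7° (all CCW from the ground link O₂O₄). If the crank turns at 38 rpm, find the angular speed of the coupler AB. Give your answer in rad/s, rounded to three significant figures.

2.67

ω₂ = 3.979 rad/s (from 38 rpm).
Differentiating the loop-closure r₂e^{iθ₂}+r₃e^{iθ₃}=r₁+r₄e^{iθ₄} gives r₂ω₂e^{iθ₂}+r₃ω₃e^{iθ₃}=r₄ω₄e^{iθ₄}.
Eliminating the other unknown: ω₃ = r₂ω₂ sin(θ₄−θ₂) / [r₃ sin(θ₃−θ₄)].
Numerator sine = +0.67688; denominator sine = -0.45710.
Result = 0.0484·3.979·(+0.67688) / (0.1067·(-0.45710)) = -2.673 rad/s; magnitude 2.673 rad/s.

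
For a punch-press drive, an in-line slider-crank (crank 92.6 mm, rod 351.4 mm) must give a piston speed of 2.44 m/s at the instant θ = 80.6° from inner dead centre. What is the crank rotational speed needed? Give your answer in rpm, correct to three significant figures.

244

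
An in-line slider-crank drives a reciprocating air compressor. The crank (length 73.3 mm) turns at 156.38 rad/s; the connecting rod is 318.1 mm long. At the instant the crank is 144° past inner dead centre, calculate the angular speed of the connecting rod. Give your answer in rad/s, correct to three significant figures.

ω = 156.4 rad/s
The rod makes angle φ with the slider axis where L sinφ = r sinθ; differentiating, L cosφ·φ̇ = r ω cosθ.
L cosφ = √(L² − r² sin²θ) = 0.31517 m.
|ω_rod| = r ω |cosθ| / √(L² − r² sin²θ) = 0.0733·156.4·0.80902/0.31517 = 29.424 rad/s.

29.4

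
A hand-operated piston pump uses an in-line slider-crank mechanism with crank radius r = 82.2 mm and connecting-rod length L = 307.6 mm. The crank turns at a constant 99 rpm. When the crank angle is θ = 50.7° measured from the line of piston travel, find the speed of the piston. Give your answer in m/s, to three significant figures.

0.774

ω = 2π·99/60 = 10.37 rad/s
For an in-line slider-crank, x = r cosθ + √(L² − r² sin²θ), so v = −rω sinθ·[1 + r cosθ/√(L² − r² sin²θ)].
With r = 0.0822 m, L = 0.3076 m, θ = 50.7°: √(L² − r² sin²θ) = 0.30095 m.
v = −0.0822·10.37·0.77384·[1 + 0.0822·0.63338/0.30095] = -0.77354 m/s.
|v| = 0.77354 m/s.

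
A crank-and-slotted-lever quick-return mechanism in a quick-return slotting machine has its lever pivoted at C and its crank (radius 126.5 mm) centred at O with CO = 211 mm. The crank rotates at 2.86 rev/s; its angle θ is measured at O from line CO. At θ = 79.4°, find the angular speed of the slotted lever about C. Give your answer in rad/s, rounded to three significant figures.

5.34

ω = 17.97 rad/s (from 2.86 rev/s).
Crank pin A relative to C: A = (d + r cosθ, r sinθ); lever angle φ = atan2(r sinθ, d + r cosθ).
Differentiating tanφ: φ̇ = rω(d cosθ + r)/(d² + r² + 2dr cosθ).
d² + r² + 2dr cosθ = |CA|² = 0.0703431 m²;  d cosθ + r = +0.16531 m.
|ω_lever| = |0.1265·17.97·+0.16531| / 0.0703431 = 5.3422 rad/s.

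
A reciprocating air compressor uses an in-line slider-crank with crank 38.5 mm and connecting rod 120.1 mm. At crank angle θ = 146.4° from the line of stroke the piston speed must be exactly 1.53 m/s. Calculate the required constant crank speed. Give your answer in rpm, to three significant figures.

941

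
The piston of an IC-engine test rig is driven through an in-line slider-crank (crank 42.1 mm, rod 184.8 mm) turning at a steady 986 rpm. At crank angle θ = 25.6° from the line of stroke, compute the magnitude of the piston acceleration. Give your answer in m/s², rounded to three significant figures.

470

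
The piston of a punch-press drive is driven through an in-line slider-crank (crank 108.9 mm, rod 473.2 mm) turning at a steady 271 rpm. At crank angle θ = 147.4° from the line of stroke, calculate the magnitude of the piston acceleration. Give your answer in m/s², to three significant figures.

65.1

ω = 2π·271/60 = 28.38 rad/s
x(θ) = r cosθ + √(L² − r² sin²θ); with ω constant, a = ω²·d²x/dθ².
d²x/dθ² = −r cosθ − r²(cos2θ)/√u − r⁴ sin²2θ/(4u^{3/2}),  u = L² − r² sin²θ = 0.220476 m².
Substituting r = 0.1089 m, L = 0.4732 m, θ = 147.4°: d²x/dθ² = +0.080869 m.
a = ω²·d²x/dθ² = (28.38)²·(+0.080869) = +65.13 m/s²;  |a| = 65.13 m/s².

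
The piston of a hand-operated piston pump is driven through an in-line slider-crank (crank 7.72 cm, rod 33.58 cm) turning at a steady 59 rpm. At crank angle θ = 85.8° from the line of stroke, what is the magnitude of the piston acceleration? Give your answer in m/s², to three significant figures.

0.473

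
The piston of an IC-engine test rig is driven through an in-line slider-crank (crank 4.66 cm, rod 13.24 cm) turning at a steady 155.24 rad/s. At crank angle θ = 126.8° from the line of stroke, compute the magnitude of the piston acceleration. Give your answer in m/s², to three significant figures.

ω = 155.2 rad/s
x(θ) = r cosθ + √(L² − r² sin²θ); with ω constant, a = ω²·d²x/dθ².
d²x/dθ² = −r cosθ − r²(cos2θ)/√u − r⁴ sin²2θ/(4u^{3/2}),  u = L² − r² sin²θ = 0.0161374 m².
Substituting r = 0.0466 m, L = 0.1324 m, θ = 126.8°: d²x/dθ² = +0.032212 m.
a = ω²·d²x/dθ² = (155.2)²·(+0.032212) = +776.29 m/s²;  |a| = 776.29 m/s².

776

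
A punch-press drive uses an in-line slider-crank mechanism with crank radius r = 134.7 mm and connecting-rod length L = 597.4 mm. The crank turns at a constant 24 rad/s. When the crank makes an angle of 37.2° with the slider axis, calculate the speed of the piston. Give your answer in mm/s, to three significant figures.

2310

ω = 24 rad/s
For an in-line slider-crank, x = r cosθ + √(L² − r² sin²θ), so v = −rω sinθ·[1 + r cosθ/√(L² − r² sin²θ)].
With r = 0.1347 m, L = 0.5974 m, θ = 37.2°: √(L² − r² sin²θ) = 0.59182 m.
v = −0.1347·24·0.60460·[1 + 0.1347·0.79653/0.59182] = -2.3089 m/s.
|v| = 2.3089 m/s = 2308.9 mm/s.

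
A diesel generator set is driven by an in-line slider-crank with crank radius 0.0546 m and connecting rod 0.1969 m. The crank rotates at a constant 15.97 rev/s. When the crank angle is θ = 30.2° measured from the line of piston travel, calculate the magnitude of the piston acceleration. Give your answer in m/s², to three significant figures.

ω = 2π·16 = 100.3 rad/s
x(θ) = r cosθ + √(L² − r² sin²θ); with ω constant, a = ω²·d²x/dθ².
d²x/dθ² = −r cosθ − r²(cos2θ)/√u − r⁴ sin²2θ/(4u^{3/2}),  u = L² − r² sin²θ = 0.0380153 m².
Substituting r = 0.0546 m, L = 0.1969 m, θ = 30.2°: d²x/dθ² = -0.054968 m.
a = ω²·d²x/dθ² = (100.3)²·(-0.054968) = -553.46 m/s²;  |a| = 553.46 m/s².

553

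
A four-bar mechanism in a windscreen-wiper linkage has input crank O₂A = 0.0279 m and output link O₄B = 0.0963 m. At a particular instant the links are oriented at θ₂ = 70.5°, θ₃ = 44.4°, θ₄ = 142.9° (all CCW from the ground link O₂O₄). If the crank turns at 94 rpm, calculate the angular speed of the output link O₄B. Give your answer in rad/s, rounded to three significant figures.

1.27

ω₂ = 9.844 rad/s (from 94 rpm).
Differentiating the loop-closure r₂e^{iθ₂}+r₃e^{iθ₃}=r₁+r₄e^{iθ₄} gives r₂ω₂e^{iθ₂}+r₃ω₃e^{iθ₃}=r₄ω₄e^{iθ₄}.
Eliminating the other unknown: ω₄ = r₂ω₂ sin(θ₂−θ₃) / [r₄ sin(θ₄−θ₃)].
Numerator sine = +0.43994; denominator sine = +0.98902.
Result = 0.0279·9.844·(+0.43994) / (0.0963·(+0.98902)) = +1.2686 rad/s; magnitude 1.2686 rad/s.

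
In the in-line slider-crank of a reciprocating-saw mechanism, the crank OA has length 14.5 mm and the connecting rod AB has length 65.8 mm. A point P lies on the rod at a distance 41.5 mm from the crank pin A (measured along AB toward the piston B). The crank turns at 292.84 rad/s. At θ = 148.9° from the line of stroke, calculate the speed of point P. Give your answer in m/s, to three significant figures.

ω = 292.8 rad/s.  Crank-pin speed |V_A| = rω = 4.2462 m/s, perpendicular to OA.
Rod angle: sinφ = −(r/L) sinθ ⇒ φ = -6.536°; ω_rod = −rω cosθ/√(L²−r²sin²θ) = +55.618 rad/s.
V_P = V_A + ω_rod × AP, with AP = 0.0415 m along the rod.
Components: V_Px = −rω sinθ − a·ω_rod·sinφ = -1.9306 m/s;  V_Py = rω cosθ + a·ω_rod·cosφ = -1.3427 m/s.
|V_P| = √(V_Px² + V_Py²) = 2.3516 m/s.

2.35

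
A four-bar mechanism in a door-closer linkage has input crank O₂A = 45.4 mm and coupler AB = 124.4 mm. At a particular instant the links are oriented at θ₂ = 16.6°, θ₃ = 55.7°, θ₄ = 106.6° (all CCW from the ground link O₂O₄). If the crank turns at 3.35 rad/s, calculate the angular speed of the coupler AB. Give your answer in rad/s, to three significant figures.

ω₂ = 3.35 rad/s
Differentiating the loop-closure r₂e^{iθ₂}+r₃e^{iθ₃}=r₁+r₄e^{iθ₄} gives r₂ω₂e^{iθ₂}+r₃ω₃e^{iθ₃}=r₄ω₄e^{iθ₄}.
Eliminating the other unknown: ω₃ = r₂ω₂ sin(θ₄−θ₂) / [r₃ sin(θ₃−θ₄)].
Numerator sine = +1.00000; denominator sine = -0.77605.
Result = 0.0454·3.35·(+1.00000) / (0.1244·(-0.77605)) = -1.5754 rad/s; magnitude 1.5754 rad/s.

1.58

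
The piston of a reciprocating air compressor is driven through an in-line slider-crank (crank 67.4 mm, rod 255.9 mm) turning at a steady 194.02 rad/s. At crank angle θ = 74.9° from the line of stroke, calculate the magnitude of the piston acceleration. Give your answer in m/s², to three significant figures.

67.0

ω = 194 rad/s
x(θ) = r cosθ + √(L² − r² sin²θ); with ω constant, a = ω²·d²x/dθ².
d²x/dθ² = −r cosθ − r²(cos2θ)/√u − r⁴ sin²2θ/(4u^{3/2}),  u = L² − r² sin²θ = 0.0612503 m².
Substituting r = 0.0674 m, L = 0.2559 m, θ = 74.9°: d²x/dθ² = -0.0017799 m.
a = ω²·d²x/dθ² = (194)²·(-0.0017799) = -67.004 m/s²;  |a| = 67.004 m/s².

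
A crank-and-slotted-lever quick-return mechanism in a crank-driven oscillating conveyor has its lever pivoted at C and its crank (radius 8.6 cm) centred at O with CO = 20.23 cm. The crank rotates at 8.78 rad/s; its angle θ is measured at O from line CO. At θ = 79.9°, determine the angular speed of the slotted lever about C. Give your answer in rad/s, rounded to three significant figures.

ω = 8.78 rad/s
Crank pin A relative to C: A = (d + r cosθ, r sinθ); lever angle φ = atan2(r sinθ, d + r cosθ).
Differentiating tanφ: φ̇ = rω(d cosθ + r)/(d² + r² + 2dr cosθ).
d² + r² + 2dr cosθ = |CA|² = 0.0544233 m²;  d cosθ + r = +0.12148 m.
|ω_lever| = |0.086·8.78·+0.12148| / 0.0544233 = 1.6854 rad/s.

1.69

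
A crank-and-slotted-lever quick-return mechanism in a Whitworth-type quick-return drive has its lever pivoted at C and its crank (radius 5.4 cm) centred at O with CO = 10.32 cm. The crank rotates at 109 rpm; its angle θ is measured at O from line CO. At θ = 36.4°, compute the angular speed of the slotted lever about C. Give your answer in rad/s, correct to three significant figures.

3.75

ω = 11.41 rad/s (from 109 rpm).
Crank pin A relative to C: A = (d + r cosθ, r sinθ); lever angle φ = atan2(r sinθ, d + r cosθ).
Differentiating tanφ: φ̇ = rω(d cosθ + r)/(d² + r² + 2dr cosθ).
d² + r² + 2dr cosθ = |CA|² = 0.0225373 m²;  d cosθ + r = +0.13707 m.
|ω_lever| = |0.054·11.41·+0.13707| / 0.0225373 = 3.7486 rad/s.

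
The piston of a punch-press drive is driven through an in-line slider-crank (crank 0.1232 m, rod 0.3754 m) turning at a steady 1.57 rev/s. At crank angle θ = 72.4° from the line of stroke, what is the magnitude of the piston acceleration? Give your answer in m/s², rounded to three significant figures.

ω = 2π·1.57 = 9.865 rad/s
x(θ) = r cosθ + √(L² − r² sin²θ); with ω constant, a = ω²·d²x/dθ².
d²x/dθ² = −r cosθ − r²(cos2θ)/√u − r⁴ sin²2θ/(4u^{3/2}),  u = L² − r² sin²θ = 0.127135 m².
Substituting r = 0.1232 m, L = 0.3754 m, θ = 72.4°: d²x/dθ² = -0.0028894 m.
a = ω²·d²x/dθ² = (9.865)²·(-0.0028894) = -0.28117 m/s²;  |a| = 0.28117 m/s².

0.281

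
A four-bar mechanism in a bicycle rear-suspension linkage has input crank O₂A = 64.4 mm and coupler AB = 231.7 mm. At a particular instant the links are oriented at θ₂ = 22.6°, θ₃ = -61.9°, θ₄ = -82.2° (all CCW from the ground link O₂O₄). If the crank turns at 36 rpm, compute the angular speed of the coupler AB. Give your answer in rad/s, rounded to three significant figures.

2.92

ω₂ = 3.77 rad/s (from 36 rpm).
Differentiating the loop-closure r₂e^{iθ₂}+r₃e^{iθ₃}=r₁+r₄e^{iθ₄} gives r₂ω₂e^{iθ₂}+r₃ω₃e^{iθ₃}=r₄ω₄e^{iθ₄}.
Eliminating the other unknown: ω₃ = r₂ω₂ sin(θ₄−θ₂) / [r₃ sin(θ₃−θ₄)].
Numerator sine = -0.96682; denominator sine = +0.34694.
Result = 0.0644·3.77·(-0.96682) / (0.2317·(+0.34694)) = -2.92 rad/s; magnitude 2.92 rad/s.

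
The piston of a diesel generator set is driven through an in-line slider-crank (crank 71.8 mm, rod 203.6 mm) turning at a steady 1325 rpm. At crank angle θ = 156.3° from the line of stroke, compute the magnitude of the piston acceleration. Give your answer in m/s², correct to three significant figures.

924

ω = 2π·1325/60 = 138.8 rad/s
x(θ) = r cosθ + √(L² − r² sin²θ); with ω constant, a = ω²·d²x/dθ².
d²x/dθ² = −r cosθ − r²(cos2θ)/√u − r⁴ sin²2θ/(4u^{3/2}),  u = L² − r² sin²θ = 0.0406201 m².
Substituting r = 0.0718 m, L = 0.2036 m, θ = 156.3°: d²x/dθ² = +0.047991 m.
a = ω²·d²x/dθ² = (138.8)²·(+0.047991) = +923.95 m/s²;  |a| = 923.95 m/s².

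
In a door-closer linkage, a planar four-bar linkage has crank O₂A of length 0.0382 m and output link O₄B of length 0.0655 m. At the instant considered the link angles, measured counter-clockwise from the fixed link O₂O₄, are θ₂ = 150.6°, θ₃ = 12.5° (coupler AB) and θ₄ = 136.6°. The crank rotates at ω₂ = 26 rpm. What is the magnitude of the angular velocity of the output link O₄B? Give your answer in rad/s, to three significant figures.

1.28

ω₂ = 2.723 rad/s (from 26 rpm).
Differentiating the loop-closure r₂e^{iθ₂}+r₃e^{iθ₃}=r₁+r₄e^{iθ₄} gives r₂ω₂e^{iθ₂}+r₃ω₃e^{iθ₃}=r₄ω₄e^{iθ₄}.
Eliminating the other unknown: ω₄ = r₂ω₂ sin(θ₂−θ₃) / [r₄ sin(θ₄−θ₃)].
Numerator sine = +0.66783; denominator sine = +0.82806.
Result = 0.0382·2.723·(+0.66783) / (0.0655·(+0.82806)) = +1.2806 rad/s; magnitude 1.2806 rad/s.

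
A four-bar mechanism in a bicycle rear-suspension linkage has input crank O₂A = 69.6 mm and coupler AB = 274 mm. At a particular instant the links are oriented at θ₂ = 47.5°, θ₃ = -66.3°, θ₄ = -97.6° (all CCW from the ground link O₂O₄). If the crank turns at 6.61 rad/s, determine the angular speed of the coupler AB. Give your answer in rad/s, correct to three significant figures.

1.85

ω₂ = 6.61 rad/s
Differentiating the loop-closure r₂e^{iθ₂}+r₃e^{iθ₃}=r₁+r₄e^{iθ₄} gives r₂ω₂e^{iθ₂}+r₃ω₃e^{iθ₃}=r₄ω₄e^{iθ₄}.
Eliminating the other unknown: ω₃ = r₂ω₂ sin(θ₄−θ₂) / [r₃ sin(θ₃−θ₄)].
Numerator sine = -0.57215; denominator sine = +0.51952.
Result = 0.0696·6.61·(-0.57215) / (0.274·(+0.51952)) = -1.8491 rad/s; magnitude 1.8491 rad/s.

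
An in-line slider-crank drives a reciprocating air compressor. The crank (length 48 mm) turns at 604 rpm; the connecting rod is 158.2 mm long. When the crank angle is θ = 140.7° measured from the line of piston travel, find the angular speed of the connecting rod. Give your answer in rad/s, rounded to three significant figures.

ω = 63.25 rad/s (converted from 604 rpm).
The rod makes angle φ with the slider axis where L sinφ = r sinθ; differentiating, L cosφ·φ̇ = r ω cosθ.
L cosφ = √(L² − r² sin²θ) = 0.15525 m.
|ω_rod| = r ω |cosθ| / √(L² − r² sin²θ) = 0.048·63.25·0.77384/0.15525 = 15.133 rad/s.

15.1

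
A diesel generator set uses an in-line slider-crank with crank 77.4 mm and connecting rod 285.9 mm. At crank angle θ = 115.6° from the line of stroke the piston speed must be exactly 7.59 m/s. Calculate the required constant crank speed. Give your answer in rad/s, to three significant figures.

For an in-line slider-crank, |v_piston| = rω|sinθ|·[1 + r cosθ/√(L² − r² sin²θ)].
With r = 0.0774 m, L = 0.2859 m, θ = 115.6°: the bracketed kinematic factor |dx/dθ| = 0.061382 m.
ω = v/|dx/dθ| = 7.59/0.061382 = 123.65 rad/s.

124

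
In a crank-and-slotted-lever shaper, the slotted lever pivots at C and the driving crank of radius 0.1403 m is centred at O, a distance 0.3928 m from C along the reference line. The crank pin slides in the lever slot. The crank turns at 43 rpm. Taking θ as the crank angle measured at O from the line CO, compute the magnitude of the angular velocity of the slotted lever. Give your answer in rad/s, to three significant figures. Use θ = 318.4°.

ω = 4.503 rad/s (from 43 rpm).
Crank pin A relative to C: A = (d + r cosθ, r sinθ); lever angle φ = atan2(r sinθ, d + r cosθ).
Differentiating tanφ: φ̇ = rω(d cosθ + r)/(d² + r² + 2dr cosθ).
d² + r² + 2dr cosθ = |CA|² = 0.256398 m²;  d cosθ + r = +0.43404 m.
|ω_lever| = |0.1403·4.503·+0.43404| / 0.256398 = 1.0695 rad/s.

1.07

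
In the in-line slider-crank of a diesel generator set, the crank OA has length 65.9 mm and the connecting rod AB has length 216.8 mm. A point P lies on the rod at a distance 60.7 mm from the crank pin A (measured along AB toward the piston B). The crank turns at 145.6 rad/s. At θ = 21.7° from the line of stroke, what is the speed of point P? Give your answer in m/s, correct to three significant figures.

7.47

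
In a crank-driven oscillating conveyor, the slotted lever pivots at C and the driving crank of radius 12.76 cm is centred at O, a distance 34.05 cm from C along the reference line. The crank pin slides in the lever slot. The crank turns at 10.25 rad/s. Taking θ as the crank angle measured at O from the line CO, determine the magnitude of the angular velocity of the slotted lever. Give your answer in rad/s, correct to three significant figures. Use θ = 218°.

2.89

ω = 10.25 rad/s
Crank pin A relative to C: A = (d + r cosθ, r sinθ); lever angle φ = atan2(r sinθ, d + r cosθ).
Differentiating tanφ: φ̇ = rω(d cosθ + r)/(d² + r² + 2dr cosθ).
d² + r² + 2dr cosθ = |CA|² = 0.0637473 m²;  d cosθ + r = -0.14072 m.
|ω_lever| = |0.1276·10.25·-0.14072| / 0.0637473 = 2.8871 rad/s.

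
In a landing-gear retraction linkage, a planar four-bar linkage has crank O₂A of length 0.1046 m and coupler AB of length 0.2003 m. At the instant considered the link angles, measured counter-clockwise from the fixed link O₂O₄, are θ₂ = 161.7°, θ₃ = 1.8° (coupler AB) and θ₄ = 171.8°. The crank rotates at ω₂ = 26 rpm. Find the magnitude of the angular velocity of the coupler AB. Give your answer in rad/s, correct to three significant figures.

1.44

ω₂ = 2.723 rad/s (from 26 rpm).
Differentiating the loop-closure r₂e^{iθ₂}+r₃e^{iθ₃}=r₁+r₄e^{iθ₄} gives r₂ω₂e^{iθ₂}+r₃ω₃e^{iθ₃}=r₄ω₄e^{iθ₄}.
Eliminating the other unknown: ω₃ = r₂ω₂ sin(θ₄−θ₂) / [r₃ sin(θ₃−θ₄)].
Numerator sine = +0.17537; denominator sine = -0.17365.
Result = 0.1046·2.723·(+0.17537) / (0.2003·(-0.17365)) = -1.4359 rad/s; magnitude 1.4359 rad/s.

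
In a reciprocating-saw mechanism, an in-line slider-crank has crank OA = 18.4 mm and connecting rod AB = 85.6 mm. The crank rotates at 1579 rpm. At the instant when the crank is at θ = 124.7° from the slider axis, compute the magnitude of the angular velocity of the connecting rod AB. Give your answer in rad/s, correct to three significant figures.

20.6

ω = 165.4 rad/s (converted from 1579 rpm).
The rod makes angle φ with the slider axis where L sinφ = r sinθ; differentiating, L cosφ·φ̇ = r ω cosθ.
L cosφ = √(L² − r² sin²θ) = 0.084253 m.
|ω_rod| = r ω |cosθ| / √(L² − r² sin²θ) = 0.0184·165.4·0.56928/0.084253 = 20.557 rad/s.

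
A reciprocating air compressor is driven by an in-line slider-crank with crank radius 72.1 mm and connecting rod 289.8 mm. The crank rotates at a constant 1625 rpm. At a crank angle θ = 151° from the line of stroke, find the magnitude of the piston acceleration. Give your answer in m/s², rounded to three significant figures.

ω = 2π·1625/60 = 170.2 rad/s
x(θ) = r cosθ + √(L² − r² sin²θ); with ω constant, a = ω²·d²x/dθ².
d²x/dθ² = −r cosθ − r²(cos2θ)/√u − r⁴ sin²2θ/(4u^{3/2}),  u = L² − r² sin²θ = 0.0827622 m².
Substituting r = 0.0721 m, L = 0.2898 m, θ = 151°: d²x/dθ² = +0.05328 m.
a = ω²·d²x/dθ² = (170.2)²·(+0.05328) = +1542.9 m/s²;  |a| = 1542.9 m/s².

1540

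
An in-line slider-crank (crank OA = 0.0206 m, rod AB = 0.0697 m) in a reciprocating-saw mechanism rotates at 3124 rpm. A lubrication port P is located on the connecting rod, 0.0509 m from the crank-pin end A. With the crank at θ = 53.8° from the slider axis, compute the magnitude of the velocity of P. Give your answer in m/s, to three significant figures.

ω = 327.1 rad/s.  Crank-pin speed |V_A| = rω = 6.7392 m/s, perpendicular to OA.
Rod angle: sinφ = −(r/L) sinθ ⇒ φ = -13.798°; ω_rod = −rω cosθ/√(L²−r²sin²θ) = -58.802 rad/s.
V_P = V_A + ω_rod × AP, with AP = 0.0509 m along the rod.
Components: V_Px = −rω sinθ − a·ω_rod·sinφ = -6.1521 m/s;  V_Py = rω cosθ + a·ω_rod·cosφ = +1.0736 m/s.
|V_P| = √(V_Px² + V_Py²) = 6.245 m/s.

6.25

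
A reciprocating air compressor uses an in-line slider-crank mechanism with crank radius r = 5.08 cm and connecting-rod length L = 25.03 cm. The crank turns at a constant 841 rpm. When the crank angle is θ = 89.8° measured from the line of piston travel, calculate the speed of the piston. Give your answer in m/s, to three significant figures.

ω = 2π·841/60 = 88.07 rad/s
For an in-line slider-crank, x = r cosθ + √(L² − r² sin²θ), so v = −rω sinθ·[1 + r cosθ/√(L² − r² sin²θ)].
With r = 0.0508 m, L = 0.2503 m, θ = 89.8°: √(L² − r² sin²θ) = 0.24509 m.
v = −0.0508·88.07·0.99999·[1 + 0.0508·0.00349/0.24509] = -4.4771 m/s.
|v| = 4.4771 m/s.

4.48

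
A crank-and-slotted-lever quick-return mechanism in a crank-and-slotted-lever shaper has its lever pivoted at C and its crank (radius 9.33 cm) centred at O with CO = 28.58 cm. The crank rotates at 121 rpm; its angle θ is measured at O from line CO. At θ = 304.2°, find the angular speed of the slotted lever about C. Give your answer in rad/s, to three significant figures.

ω = 12.67 rad/s (from 121 rpm).
Crank pin A relative to C: A = (d + r cosθ, r sinθ); lever angle φ = atan2(r sinθ, d + r cosθ).
Differentiating tanφ: φ̇ = rω(d cosθ + r)/(d² + r² + 2dr cosθ).
d² + r² + 2dr cosθ = |CA|² = 0.120363 m²;  d cosθ + r = +0.25394 m.
|ω_lever| = |0.0933·12.67·+0.25394| / 0.120363 = 2.4943 rad/s.

2.49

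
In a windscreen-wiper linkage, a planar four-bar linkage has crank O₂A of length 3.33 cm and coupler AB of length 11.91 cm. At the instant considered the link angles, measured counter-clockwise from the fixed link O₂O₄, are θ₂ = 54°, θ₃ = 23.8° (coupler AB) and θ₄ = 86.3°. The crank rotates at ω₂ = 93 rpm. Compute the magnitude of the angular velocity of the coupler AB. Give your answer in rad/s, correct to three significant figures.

ω₂ = 9.739 rad/s (from 93 rpm).
Differentiating the loop-closure r₂e^{iθ₂}+r₃e^{iθ₃}=r₁+r₄e^{iθ₄} gives r₂ω₂e^{iθ₂}+r₃ω₃e^{iθ₃}=r₄ω₄e^{iθ₄}.
Eliminating the other unknown: ω₃ = r₂ω₂ sin(θ₄−θ₂) / [r₃ sin(θ₃−θ₄)].
Numerator sine = +0.53435; denominator sine = -0.88701.
Result = 0.0333·9.739·(+0.53435) / (0.1191·(-0.88701)) = -1.6404 rad/s; magnitude 1.6404 rad/s.

1.64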